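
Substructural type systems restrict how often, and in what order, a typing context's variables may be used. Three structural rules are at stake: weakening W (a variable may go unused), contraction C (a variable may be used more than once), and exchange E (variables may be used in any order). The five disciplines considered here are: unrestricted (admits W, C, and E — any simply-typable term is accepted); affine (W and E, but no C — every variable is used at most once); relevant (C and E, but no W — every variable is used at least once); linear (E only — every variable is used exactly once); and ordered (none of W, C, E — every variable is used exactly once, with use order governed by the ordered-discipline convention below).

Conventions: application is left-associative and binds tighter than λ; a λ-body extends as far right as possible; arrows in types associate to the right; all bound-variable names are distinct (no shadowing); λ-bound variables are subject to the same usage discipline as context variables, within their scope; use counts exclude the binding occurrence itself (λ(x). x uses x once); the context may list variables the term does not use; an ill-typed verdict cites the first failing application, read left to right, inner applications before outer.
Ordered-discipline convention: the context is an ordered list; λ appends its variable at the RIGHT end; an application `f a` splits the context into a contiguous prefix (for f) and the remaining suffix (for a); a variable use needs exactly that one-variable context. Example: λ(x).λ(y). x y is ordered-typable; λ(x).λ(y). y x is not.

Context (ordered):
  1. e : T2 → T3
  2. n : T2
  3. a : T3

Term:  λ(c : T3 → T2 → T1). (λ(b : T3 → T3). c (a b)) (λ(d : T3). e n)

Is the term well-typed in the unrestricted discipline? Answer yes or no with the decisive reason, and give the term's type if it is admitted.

no — the type mismatch rejects it
counts: e: 1×; n: 1×; a: 1×; c [bound]: 1×; b [bound]: 1×; d [bound]: 0×
use order (left to right): c, a, b, e, n
typing: ill-typed: applying a non-function (T3)
across the five disciplines: ordered ✗ · linear ✗ · affine ✗ · relevant ✗ · unrestricted ✗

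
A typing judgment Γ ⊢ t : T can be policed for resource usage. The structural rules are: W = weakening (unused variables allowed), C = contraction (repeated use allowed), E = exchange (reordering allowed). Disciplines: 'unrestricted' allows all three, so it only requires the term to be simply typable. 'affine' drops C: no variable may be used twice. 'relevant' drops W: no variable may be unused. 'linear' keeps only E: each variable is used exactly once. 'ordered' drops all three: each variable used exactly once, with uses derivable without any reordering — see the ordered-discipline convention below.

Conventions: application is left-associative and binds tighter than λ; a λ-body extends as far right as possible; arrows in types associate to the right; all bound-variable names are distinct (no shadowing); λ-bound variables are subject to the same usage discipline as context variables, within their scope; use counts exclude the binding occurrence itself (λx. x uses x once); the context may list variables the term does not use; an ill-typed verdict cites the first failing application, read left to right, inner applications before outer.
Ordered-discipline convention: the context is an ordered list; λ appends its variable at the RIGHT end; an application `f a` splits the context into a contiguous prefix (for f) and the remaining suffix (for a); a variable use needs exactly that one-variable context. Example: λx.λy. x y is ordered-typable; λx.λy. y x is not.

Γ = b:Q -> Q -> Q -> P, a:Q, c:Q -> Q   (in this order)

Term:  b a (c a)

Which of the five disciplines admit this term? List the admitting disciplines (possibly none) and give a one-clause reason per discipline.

admitted by: relevant, unrestricted
usage: b ×1, a ×2, c ×1
use order (left to right): b, a, c, a
typing: well-typed at Q -> P
ordered: ✗ — needs contraction — a ×2
linear: ✗ — needs contraction — a ×2
affine: ✗ — needs contraction — a ×2
relevant: ✓ — b, a, c: all used, weakening unneeded
unrestricted: ✓ — typability at Q -> P is all that's needed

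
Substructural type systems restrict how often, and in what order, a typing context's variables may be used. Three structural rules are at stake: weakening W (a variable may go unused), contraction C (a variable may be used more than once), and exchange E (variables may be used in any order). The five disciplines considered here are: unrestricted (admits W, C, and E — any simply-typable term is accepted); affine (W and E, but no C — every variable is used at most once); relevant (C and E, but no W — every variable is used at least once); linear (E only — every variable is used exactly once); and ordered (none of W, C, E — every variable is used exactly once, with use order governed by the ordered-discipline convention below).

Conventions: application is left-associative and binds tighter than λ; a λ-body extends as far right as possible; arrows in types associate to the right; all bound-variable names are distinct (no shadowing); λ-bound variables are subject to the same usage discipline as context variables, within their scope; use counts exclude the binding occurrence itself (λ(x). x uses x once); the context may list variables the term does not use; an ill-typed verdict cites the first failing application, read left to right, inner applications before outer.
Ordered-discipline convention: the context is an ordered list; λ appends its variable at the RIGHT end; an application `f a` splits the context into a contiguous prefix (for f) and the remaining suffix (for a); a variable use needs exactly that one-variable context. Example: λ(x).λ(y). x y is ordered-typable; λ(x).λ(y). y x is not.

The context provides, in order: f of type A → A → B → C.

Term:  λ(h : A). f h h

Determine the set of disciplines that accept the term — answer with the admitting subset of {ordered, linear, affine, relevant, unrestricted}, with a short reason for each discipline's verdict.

admitted by: relevant, unrestricted
use counts: f: 1; h [bound]: 2
left-to-right use order: f, h, h
typing: ✓ — A → B → C
ordered ✗ (needs contraction — h ×2)
linear ✗ (needs contraction — h ×2)
affine ✗ (needs contraction — h ×2)
relevant ✓ (at least one use each (f, h))
unrestricted ✓ (typability at A → B → C is all that's needed)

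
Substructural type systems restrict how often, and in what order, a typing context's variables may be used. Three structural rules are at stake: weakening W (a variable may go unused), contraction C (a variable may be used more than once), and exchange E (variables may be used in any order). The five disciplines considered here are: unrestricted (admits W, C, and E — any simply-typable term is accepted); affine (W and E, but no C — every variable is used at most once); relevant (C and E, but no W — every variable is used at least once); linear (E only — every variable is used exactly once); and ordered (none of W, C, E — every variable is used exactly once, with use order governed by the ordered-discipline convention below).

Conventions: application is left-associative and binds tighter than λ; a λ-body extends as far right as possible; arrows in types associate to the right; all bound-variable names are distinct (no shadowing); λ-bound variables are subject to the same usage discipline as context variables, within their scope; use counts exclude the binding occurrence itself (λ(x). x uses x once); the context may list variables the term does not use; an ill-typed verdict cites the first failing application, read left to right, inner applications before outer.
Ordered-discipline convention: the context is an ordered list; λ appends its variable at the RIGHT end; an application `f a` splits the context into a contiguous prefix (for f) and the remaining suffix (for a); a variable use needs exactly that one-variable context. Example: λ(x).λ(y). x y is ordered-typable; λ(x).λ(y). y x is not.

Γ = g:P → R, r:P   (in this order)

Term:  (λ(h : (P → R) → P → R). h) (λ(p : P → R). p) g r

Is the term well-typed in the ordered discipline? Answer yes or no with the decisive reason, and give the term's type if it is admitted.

yes — one use each (g, r, h, p); ordered split holds; term : R
variable uses: g: 1, r: 1, h (λ-bound): 1, p (λ-bound): 1
use order (left to right): h, p, g, r
typing: the term checks, with type R
all disciplines: ordered ✓ · linear ✓ · affine ✓ · relevant ✓ · unrestricted ✓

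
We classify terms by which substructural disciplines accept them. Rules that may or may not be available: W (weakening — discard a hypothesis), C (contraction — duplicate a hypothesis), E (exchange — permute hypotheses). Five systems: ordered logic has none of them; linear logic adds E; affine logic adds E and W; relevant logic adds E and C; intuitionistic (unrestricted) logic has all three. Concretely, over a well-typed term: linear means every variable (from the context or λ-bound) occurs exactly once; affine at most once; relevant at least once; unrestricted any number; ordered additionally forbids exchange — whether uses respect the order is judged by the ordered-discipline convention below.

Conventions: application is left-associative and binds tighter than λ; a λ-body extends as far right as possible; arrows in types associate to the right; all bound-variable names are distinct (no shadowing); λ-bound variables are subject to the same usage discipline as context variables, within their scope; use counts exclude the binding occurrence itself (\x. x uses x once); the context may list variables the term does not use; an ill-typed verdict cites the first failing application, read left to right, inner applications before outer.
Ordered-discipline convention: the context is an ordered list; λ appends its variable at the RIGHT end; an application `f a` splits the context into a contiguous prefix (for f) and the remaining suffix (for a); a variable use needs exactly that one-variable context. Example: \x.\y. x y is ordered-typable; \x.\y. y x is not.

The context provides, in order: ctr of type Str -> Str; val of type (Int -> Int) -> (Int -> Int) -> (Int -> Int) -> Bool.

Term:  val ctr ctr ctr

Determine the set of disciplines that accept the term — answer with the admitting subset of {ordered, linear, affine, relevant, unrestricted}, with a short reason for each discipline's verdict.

admitted in: none
variable uses: ctr=3, val=1
uses in reading order: val, ctr, ctr, ctr
typing: ill-typed: an argument Str -> Str mismatches the expected Int -> Int
ordered: ✗, fails simple typing
linear: ✗, a type mismatch blocks all five
affine: ✗, the type mismatch rejects it
relevant: ✗, not simply typable
unrestricted: ✗, fails simple typing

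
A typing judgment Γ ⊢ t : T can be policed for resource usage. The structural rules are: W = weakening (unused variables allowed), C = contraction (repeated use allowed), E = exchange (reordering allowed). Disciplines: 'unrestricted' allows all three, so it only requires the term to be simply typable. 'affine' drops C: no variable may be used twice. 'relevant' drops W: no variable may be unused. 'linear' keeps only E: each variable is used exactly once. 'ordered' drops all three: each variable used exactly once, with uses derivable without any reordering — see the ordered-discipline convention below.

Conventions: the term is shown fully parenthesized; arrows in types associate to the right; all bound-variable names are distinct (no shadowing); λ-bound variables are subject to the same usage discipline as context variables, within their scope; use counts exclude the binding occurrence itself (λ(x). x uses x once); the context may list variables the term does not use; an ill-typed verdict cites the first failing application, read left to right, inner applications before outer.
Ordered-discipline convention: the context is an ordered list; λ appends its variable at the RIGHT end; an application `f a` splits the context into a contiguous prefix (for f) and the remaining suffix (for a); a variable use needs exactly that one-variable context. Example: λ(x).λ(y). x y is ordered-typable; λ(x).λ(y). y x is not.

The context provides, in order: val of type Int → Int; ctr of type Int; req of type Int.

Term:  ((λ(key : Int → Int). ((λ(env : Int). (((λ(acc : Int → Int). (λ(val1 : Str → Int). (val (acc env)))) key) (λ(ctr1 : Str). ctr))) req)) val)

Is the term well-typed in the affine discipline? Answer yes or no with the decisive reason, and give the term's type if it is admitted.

no — repeated use of val ×2
counts: val ×2; ctr ×1; req ×1; key (λ-bound) ×1; env (λ-bound) ×1; acc (λ-bound) ×1; val1 (λ-bound) ×0; ctr1 (λ-bound) ×0
use order (left to right): val, acc, env, key, ctr, req, val
typing: the term checks, with type Int
all disciplines: ordered ✗; linear ✗; affine ✗; relevant ✗; unrestricted ✓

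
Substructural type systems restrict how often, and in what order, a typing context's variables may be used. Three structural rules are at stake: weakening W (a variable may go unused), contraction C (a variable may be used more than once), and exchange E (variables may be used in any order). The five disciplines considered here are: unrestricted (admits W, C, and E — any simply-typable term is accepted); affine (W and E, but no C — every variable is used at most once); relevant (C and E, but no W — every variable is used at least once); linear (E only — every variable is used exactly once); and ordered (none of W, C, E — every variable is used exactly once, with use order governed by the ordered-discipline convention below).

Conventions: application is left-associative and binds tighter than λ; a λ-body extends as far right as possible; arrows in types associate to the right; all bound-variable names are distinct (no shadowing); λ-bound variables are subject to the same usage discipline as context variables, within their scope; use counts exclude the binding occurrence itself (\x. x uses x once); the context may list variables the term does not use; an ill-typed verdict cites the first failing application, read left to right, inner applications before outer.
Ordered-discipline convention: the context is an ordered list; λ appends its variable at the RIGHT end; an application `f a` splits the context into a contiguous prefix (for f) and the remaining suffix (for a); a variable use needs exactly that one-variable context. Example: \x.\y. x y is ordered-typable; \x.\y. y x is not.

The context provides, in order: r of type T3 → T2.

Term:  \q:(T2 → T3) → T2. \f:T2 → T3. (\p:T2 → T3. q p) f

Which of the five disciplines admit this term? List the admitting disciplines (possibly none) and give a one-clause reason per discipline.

admitting disciplines: affine, unrestricted
counts: r ×0; q [bound] ×1; f [bound] ×1; p [bound] ×1
uses in reading order: q, p, f
typing: well-typed at ((T2 → T3) → T2) → (T2 → T3) → T2
ordered ✗ (r never used (weakening))
linear ✗ (r never used (weakening))
affine ✓ (r, q, f, p: no repeats, contraction unneeded)
relevant ✗ (r never used (weakening))
unrestricted ✓ (well-typed at ((T2 → T3) → T2) → (T2 → T3) → T2; no restrictions here)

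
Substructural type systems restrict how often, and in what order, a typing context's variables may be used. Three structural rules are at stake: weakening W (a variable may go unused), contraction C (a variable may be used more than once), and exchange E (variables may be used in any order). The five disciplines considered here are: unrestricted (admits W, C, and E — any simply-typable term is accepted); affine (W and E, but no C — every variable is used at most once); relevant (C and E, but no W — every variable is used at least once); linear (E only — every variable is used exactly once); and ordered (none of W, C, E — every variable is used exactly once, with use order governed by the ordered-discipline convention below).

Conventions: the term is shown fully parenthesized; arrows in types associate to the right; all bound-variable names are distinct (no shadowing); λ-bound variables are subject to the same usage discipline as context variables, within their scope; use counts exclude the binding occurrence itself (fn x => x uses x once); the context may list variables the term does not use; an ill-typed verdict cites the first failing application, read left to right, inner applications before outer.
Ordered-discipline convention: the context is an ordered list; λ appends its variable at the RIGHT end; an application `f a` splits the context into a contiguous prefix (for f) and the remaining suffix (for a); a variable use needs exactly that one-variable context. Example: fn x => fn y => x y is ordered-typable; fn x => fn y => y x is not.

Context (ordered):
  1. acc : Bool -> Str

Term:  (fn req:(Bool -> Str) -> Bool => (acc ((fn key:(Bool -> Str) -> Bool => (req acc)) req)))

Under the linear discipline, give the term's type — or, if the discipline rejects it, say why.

not well-typed under linear — needs contraction — acc ×2, req ×2; needs weakening: key unused
use counts: acc: 2; req [bound]: 2; key [bound]: 0
use order (left to right): acc, req, acc, req
typing: the term checks, with type ((Bool -> Str) -> Bool) -> Str
all disciplines: ordered ✗ | linear ✗ | affine ✗ | relevant ✗ | unrestricted ✓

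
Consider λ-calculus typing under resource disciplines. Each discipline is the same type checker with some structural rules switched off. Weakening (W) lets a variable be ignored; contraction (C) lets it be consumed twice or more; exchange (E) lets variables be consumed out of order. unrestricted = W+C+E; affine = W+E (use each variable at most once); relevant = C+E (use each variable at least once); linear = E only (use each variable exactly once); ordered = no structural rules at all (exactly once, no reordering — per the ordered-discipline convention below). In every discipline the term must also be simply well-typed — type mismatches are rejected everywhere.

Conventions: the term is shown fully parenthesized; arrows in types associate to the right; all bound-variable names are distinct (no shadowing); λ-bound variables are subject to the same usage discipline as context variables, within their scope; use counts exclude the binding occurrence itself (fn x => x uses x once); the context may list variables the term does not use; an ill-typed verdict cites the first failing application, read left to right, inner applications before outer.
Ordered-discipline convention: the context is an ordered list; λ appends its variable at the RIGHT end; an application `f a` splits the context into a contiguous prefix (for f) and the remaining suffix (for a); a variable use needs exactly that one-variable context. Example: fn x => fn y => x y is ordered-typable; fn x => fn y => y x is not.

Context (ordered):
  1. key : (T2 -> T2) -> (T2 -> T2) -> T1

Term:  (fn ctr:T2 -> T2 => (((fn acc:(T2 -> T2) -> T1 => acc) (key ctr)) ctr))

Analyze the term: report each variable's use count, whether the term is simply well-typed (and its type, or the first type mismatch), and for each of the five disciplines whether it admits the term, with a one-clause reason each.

variable uses: key: 1; ctr (bound): 2; acc (bound): 1
uses in reading order: acc, key, ctr, ctr
typing: well-typed at (T2 -> T2) -> T1
ordered ✗ (repeated use of ctr ×2)
linear ✗ (repeated use of ctr ×2)
affine ✗ (repeated use of ctr ×2)
relevant ✓ (every one of key, ctr, acc appears)
unrestricted ✓ (typability at (T2 -> T2) -> T1 is all that's needed)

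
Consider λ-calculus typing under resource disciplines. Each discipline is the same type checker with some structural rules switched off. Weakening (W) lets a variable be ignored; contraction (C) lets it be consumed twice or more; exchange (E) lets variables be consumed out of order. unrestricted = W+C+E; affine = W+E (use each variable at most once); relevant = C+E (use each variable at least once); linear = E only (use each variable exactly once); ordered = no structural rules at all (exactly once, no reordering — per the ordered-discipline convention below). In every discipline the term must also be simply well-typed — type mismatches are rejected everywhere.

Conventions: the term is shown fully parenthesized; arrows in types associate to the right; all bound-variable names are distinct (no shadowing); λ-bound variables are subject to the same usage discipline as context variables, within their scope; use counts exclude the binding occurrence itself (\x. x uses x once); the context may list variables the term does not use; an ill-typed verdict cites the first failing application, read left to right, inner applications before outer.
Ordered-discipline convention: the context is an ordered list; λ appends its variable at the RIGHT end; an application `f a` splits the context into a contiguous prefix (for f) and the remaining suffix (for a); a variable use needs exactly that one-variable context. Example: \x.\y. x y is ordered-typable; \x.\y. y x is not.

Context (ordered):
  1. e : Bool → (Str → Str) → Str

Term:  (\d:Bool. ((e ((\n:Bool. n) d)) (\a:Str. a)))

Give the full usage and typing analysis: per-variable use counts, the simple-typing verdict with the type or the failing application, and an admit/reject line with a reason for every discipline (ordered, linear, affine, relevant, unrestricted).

counts: e=1; d (λ-bound)=1; n (λ-bound)=1; a (λ-bound)=1
order of uses: e, n, d, a
typing: well-typed — term : Bool → Str
ordered: ✓, one use each (e, d, n, a); ordered split holds
linear: ✓, each of e, d, n, a used exactly once
affine: ✓, none of e, d, n, a used more than once
relevant: ✓, e, d, n, a: all used, weakening unneeded
unrestricted: ✓, type-checks (Bool → Str) and nothing is barred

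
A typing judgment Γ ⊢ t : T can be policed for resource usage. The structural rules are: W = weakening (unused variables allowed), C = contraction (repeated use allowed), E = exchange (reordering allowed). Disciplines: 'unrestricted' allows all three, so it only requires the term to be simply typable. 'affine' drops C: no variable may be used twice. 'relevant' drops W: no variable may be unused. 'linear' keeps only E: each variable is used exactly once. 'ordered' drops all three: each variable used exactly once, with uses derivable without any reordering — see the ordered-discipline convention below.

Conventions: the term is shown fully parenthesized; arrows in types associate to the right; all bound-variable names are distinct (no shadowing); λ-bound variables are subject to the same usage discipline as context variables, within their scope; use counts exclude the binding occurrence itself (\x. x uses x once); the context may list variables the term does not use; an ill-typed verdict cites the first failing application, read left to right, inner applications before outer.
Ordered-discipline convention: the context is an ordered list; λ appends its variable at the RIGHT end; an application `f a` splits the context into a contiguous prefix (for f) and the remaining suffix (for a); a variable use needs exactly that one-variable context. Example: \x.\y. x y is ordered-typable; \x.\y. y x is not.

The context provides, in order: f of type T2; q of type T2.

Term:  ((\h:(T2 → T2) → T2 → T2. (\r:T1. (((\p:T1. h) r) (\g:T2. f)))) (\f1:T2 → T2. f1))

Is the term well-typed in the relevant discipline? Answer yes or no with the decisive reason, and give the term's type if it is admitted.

no — unused: q, p, g — weakening required
variable uses: f: 1; q: 0; h (λ-bound): 1; r (λ-bound): 1; p (λ-bound): 0; g (λ-bound): 0; f1 (λ-bound): 1
left-to-right use order: h, r, f, f1
typing: the term checks, with type T1 → T2 → T2
across the five disciplines: ordered ✗, linear ✗, affine ✓, relevant ✗, unrestricted ✓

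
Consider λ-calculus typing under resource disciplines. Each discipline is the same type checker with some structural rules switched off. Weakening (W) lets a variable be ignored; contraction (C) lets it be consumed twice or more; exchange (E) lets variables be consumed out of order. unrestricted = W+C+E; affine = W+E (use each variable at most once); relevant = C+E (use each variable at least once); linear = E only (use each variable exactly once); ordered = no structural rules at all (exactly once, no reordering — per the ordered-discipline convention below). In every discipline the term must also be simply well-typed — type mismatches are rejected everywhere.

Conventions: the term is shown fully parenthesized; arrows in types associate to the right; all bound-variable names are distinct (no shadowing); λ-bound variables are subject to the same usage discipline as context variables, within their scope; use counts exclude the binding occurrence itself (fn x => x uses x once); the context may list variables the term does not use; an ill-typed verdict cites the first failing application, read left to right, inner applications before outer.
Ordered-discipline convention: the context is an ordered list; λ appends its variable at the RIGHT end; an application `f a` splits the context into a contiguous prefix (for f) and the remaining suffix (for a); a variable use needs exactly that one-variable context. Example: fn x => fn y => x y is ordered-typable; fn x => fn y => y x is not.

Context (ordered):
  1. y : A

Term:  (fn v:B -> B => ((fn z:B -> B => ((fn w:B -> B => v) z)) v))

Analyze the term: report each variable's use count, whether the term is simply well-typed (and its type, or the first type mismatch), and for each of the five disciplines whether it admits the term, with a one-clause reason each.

counts: y: 0, v (bound): 2, z (bound): 1, w (bound): 0
uses in reading order: v, z, v
typing: the term checks, with type (B -> B) -> B -> B
ordered ✗ (repeated use of v ×2; y, w left unused)
linear ✗ (repeated use of v ×2; y, w left unused)
affine ✗ (repeated use of v ×2)
relevant ✗ (y, w left unused)
unrestricted ✓ (type-checks ((B -> B) -> B -> B) and nothing is barred)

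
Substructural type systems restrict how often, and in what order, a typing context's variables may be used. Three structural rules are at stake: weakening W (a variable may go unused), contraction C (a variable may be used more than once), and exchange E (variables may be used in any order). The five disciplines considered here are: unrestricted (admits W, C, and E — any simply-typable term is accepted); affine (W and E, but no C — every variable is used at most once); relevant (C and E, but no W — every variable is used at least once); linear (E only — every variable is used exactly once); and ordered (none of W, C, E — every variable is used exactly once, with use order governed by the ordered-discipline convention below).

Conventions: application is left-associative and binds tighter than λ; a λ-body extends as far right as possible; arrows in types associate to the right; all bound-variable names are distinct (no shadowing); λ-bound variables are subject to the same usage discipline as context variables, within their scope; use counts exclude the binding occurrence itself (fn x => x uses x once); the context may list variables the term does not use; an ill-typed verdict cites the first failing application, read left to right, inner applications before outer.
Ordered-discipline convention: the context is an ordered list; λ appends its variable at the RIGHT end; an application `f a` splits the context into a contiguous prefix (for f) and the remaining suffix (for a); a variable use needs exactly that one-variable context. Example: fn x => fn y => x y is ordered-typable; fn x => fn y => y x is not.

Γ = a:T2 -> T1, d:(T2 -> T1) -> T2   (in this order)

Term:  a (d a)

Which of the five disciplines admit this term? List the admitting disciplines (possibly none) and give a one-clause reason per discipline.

admitting disciplines: relevant, unrestricted
use counts: a: 2, d: 1
left-to-right use order: a, d, a
typing: the term checks, with type T1
ordered: ✗, needs contraction — a ×2
linear: ✗, needs contraction — a ×2
affine: ✗, needs contraction — a ×2
relevant: ✓, at least one use each (a, d)
unrestricted: ✓, simply typable at T1; W, C, E all held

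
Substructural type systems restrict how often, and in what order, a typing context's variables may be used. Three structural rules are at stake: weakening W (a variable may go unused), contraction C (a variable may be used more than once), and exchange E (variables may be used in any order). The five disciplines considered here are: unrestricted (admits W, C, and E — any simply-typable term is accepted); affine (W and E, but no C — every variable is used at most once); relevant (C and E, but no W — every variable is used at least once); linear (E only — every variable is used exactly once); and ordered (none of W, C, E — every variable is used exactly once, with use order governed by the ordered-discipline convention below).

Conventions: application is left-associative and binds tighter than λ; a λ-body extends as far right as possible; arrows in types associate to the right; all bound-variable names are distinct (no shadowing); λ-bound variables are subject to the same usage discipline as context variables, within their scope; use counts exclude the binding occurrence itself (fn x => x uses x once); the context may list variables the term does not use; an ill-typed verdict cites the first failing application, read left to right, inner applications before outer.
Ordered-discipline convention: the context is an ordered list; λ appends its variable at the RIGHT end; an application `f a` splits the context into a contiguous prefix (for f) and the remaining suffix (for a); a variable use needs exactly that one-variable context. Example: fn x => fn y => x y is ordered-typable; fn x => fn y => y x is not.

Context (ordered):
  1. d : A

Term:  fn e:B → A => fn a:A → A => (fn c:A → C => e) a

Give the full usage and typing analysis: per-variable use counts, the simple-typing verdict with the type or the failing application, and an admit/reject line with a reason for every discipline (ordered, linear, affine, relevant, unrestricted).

counts: d=0; e (bound)=1; a (bound)=1; c (bound)=0
use order (left to right): e, a
typing: ill-typed: argument of type A → A where A → C is required
ordered ✗ (not simply typable)
linear ✗ (fails simple typing)
affine ✗ (a type mismatch blocks all five)
relevant ✗ (the type mismatch rejects it)
unrestricted ✗ (not simply typable)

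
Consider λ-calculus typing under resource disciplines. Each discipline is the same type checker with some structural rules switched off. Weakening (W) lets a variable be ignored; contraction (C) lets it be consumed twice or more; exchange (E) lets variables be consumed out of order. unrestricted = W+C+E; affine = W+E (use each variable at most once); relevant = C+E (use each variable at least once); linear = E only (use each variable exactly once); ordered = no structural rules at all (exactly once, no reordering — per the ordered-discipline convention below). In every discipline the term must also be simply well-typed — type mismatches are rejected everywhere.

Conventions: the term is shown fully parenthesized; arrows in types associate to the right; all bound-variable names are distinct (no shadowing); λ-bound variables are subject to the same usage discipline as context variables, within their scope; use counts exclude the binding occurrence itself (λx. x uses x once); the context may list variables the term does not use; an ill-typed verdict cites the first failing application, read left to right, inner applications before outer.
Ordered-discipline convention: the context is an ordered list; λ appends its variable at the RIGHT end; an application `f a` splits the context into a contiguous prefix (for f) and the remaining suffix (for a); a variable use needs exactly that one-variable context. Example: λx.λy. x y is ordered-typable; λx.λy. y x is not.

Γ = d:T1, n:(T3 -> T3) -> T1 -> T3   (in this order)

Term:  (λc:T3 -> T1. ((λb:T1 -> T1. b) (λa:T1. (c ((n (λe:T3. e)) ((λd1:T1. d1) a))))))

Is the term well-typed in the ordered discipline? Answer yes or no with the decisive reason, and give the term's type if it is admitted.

no — d left unused
use counts: d: 0; n: 1; c (λ-bound): 1; b (λ-bound): 1; a (λ-bound): 1; e (λ-bound): 1; d1 (λ-bound): 1
left-to-right use order: b, c, n, e, d1, a
typing: well-typed — term : (T3 -> T1) -> T1 -> T1
across the five disciplines: ordered ✗ · linear ✗ · affine ✓ · relevant ✗ · unrestricted ✓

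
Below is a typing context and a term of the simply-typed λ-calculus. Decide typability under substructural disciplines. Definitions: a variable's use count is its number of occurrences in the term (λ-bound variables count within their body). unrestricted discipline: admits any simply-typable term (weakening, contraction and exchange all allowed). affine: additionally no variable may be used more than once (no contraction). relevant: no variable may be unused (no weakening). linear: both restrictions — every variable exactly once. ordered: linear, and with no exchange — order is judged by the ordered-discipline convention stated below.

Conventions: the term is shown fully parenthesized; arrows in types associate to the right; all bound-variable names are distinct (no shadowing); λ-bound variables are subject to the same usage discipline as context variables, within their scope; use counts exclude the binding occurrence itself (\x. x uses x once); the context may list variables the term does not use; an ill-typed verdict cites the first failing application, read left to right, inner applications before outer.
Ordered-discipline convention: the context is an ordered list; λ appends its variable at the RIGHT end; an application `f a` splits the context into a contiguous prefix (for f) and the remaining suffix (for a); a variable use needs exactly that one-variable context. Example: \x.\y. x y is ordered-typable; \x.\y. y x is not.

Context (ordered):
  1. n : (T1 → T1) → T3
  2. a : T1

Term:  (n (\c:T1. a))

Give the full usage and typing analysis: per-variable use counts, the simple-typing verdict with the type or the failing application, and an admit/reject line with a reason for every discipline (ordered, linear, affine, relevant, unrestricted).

use counts: n=1; a=1; c (bound)=0
use order (left to right): n, a
typing: well-typed at T3
ordered: ✗ — c left unused
linear: ✗ — c left unused
affine: ✓ — n, a, c: no repeats, contraction unneeded
relevant: ✗ — c left unused
unrestricted: ✓ — typability at T3 is all that's needed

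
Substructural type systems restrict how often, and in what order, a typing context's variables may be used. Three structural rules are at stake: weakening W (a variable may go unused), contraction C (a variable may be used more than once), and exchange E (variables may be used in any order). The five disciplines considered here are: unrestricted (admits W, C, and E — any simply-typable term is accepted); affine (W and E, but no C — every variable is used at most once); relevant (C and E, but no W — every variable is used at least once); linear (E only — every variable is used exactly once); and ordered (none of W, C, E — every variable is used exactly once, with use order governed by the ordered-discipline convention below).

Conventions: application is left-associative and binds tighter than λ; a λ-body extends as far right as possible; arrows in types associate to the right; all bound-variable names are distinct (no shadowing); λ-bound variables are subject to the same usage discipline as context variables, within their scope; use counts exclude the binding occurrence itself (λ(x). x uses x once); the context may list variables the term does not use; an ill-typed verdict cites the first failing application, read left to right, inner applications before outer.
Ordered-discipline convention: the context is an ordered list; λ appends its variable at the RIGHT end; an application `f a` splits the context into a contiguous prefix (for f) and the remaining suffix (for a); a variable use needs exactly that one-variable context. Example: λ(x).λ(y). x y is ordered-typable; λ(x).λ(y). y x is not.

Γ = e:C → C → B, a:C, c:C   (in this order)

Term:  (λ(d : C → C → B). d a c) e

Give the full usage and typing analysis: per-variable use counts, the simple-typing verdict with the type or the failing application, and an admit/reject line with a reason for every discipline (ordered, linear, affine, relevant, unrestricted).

variable uses: e: 1×, a: 1×, c: 1×, d (bound): 1×
use order (left to right): d, a, c, e
typing: the term checks, with type B
ordered ✗ (no contiguous prefix/suffix split fits d, a, c, e)
linear ✓ (each of e, a, c, d used exactly once)
affine ✓ (none of e, a, c, d used more than once)
relevant ✓ (at least one use each (e, a, c, d))
unrestricted ✓ (type-checks (B) and nothing is barred)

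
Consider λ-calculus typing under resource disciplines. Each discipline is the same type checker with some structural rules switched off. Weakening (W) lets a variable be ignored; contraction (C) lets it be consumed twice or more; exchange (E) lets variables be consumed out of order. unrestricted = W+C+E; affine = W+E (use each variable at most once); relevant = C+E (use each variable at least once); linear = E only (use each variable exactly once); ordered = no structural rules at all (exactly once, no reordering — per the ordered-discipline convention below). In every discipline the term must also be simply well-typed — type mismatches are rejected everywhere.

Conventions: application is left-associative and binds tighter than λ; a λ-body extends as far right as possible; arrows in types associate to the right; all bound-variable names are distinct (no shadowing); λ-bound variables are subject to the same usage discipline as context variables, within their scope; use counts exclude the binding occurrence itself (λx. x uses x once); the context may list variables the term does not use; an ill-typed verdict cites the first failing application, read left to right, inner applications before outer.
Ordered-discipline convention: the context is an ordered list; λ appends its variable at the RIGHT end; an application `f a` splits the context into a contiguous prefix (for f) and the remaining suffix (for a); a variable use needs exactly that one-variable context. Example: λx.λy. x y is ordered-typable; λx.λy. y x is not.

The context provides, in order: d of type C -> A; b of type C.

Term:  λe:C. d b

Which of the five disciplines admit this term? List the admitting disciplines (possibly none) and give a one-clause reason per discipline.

admitted by: affine, unrestricted
variable uses: d=1, b=1, e (bound)=0
left-to-right use order: d, b
typing: the term checks, with type C -> A
ordered ✗ (unused: e — weakening required)
linear ✗ (unused: e — weakening required)
affine ✓ (no duplicate uses among d, b, e)
relevant ✗ (unused: e — weakening required)
unrestricted ✓ (simply typable at C -> A; W, C, E all held)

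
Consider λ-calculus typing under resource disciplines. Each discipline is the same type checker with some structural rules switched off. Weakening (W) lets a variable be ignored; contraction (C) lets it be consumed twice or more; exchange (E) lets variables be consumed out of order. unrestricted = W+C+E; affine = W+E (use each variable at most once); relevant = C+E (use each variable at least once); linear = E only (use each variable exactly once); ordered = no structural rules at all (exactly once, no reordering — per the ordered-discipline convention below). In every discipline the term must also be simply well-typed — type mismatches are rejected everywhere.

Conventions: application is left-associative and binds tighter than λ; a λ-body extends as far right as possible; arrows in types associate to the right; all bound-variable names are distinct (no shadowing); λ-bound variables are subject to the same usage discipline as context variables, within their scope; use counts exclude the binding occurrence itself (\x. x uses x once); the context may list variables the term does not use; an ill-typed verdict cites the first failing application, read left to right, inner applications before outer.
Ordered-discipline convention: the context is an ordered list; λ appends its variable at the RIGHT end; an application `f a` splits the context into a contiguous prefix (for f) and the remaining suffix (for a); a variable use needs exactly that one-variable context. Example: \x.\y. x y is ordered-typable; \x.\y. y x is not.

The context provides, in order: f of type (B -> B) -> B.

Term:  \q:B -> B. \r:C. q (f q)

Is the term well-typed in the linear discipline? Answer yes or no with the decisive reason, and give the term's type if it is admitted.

no — needs contraction — q ×2; r never used (weakening)
usage: f: 1×; q [bound]: 2×; r [bound]: 0×
left-to-right use order: q, f, q
typing: well-typed at (B -> B) -> C -> B
all disciplines: ordered ✗ | linear ✗ | affine ✗ | relevant ✗ | unrestricted ✓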